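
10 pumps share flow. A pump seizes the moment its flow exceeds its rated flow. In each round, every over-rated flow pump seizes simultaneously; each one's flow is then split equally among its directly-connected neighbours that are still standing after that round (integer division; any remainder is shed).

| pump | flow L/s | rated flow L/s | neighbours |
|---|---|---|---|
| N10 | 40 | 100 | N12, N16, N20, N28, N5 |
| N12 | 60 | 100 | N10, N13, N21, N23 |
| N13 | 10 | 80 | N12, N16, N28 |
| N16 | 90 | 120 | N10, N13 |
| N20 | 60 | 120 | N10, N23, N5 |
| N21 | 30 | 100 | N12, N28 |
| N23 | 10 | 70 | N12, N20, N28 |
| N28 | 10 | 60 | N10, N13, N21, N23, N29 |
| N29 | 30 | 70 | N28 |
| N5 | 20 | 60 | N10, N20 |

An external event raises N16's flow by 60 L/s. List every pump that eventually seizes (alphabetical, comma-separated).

Round 1 — N16 at 150 > 120. N16 seizes.
  N16 sheds 150 L/s to N10, N13: 75 each.
    N10: 40+75 = 115 > 100
    N13: 10+75 = 85 > 80
Round 2 — N10, N13 seize.
  N10 sheds 115 L/s to N12, N20, N28, N5: 28 each (3 lost).
    N12: 60+28 = 88 ≤ 100
    N20: 60+28 = 88 ≤ 120
    N28: 10+28 = 38 ≤ 60
    N5: 20+28 = 48 ≤ 60
  N13 sheds 85 L/s to N12, N28: 42 each (1 lost).
    N12: 88+42 = 130 > 100
    N28: 38+42 = 80 > 60
Round 3 — N12, N28 seize.
  N12 sheds 130 L/s to N21, N23: 65 each.
    N21: 30+65 = 95 ≤ 100
    N23: 10+65 = 75 > 70
  N28 sheds 80 L/s to N21, N23, N29: 26 each (2 lost).
    N21: 95+26 = 121 > 100
    N23: 75+26 = 101 > 70
    N29: 30+26 = 56 ≤ 70
Round 4 — N21, N23 seize.
  N21 sheds 121 L/s: no online neighbours, lost.
  N23 sheds 101 L/s to N20: 101 each.
    N20: 88+101 = 189 > 120
Round 5 — N20 seizes.
  N20 sheds 189 L/s to N5: 189 each.
    N5: 48+189 = 237 > 60
Round 6 — N5 seizes.
  N5 sheds 237 L/s: no online neighbours, lost.
No further seizures.

N10, N12, N13, N16, N20, N21, N23, N28, N5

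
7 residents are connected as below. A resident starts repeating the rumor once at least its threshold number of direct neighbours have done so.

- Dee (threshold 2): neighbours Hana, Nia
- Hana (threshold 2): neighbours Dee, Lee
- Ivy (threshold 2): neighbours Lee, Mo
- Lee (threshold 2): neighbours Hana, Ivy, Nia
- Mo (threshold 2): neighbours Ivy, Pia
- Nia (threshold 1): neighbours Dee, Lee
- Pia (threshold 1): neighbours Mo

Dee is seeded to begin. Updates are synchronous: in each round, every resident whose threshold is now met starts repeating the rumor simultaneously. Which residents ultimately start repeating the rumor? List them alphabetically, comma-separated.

Round 1 — Dee starts repeating the rumor (initial).
Round 2 — checking thresholds:
  Hana: 1 of 2 neighbours < 2, holds.
  Nia: 1 of 2 neighbours ≥ 1, starts repeating the rumor.
Round 3 — no new spreads; cascade stops.

Dee, Nia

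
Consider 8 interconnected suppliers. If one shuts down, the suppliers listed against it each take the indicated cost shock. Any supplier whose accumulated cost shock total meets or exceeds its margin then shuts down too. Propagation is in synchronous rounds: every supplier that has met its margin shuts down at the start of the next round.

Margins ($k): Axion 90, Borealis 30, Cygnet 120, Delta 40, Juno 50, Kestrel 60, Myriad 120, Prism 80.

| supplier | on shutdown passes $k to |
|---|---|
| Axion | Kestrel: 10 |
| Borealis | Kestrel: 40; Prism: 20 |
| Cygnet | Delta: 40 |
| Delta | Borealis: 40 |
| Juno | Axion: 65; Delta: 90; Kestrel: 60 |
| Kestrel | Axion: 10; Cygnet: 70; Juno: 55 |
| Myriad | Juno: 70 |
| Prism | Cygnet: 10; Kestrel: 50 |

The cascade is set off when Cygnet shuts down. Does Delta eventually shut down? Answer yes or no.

Round 1 — Cygnet shuts down (initial).
  Delta: +40 → 40 ≥ 40
Round 2 — Delta shuts down.
  Borealis: +40 → 40 ≥ 30
Round 3 — Borealis shuts down.
  Kestrel: +40 → 40 < 60
  Prism: +20 → 20 < 80
No further shutdowns.

yes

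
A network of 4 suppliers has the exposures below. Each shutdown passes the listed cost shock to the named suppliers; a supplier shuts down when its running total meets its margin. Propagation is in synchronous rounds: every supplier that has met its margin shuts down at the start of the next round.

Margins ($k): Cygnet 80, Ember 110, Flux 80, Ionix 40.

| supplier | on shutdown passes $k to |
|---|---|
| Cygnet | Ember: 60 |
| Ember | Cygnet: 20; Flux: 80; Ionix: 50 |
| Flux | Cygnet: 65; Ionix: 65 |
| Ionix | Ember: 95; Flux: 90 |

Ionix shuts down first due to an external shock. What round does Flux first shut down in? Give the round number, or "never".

2

Round 1 — Ionix shuts down (initial).
  Ember: +95 → 95 < 110
  Flux: +90 → 90 ≥ 80
Round 2 — Flux shuts down.
  Cygnet: +65 → 65 < 80
No further shutdowns.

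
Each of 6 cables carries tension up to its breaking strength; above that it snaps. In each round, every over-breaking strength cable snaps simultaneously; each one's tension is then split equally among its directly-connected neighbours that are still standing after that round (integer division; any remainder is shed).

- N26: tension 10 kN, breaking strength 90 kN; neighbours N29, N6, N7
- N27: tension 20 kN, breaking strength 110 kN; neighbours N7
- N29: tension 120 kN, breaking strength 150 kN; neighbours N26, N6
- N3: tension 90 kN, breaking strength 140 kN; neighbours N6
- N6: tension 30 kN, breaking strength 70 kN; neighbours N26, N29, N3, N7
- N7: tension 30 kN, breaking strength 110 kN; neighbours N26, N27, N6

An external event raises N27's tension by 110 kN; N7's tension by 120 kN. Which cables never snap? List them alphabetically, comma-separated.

Round 1 — N27 at 130 > 110; N7 at 150 > 110. N27, N7 snap.
  N27 sheds 130 kN: no online neighbours, lost.
  N7 sheds 150 kN to N26, N6: 75 each.
    N26: 10+75 = 85 ≤ 90
    N6: 30+75 = 105 > 70
Round 2 — N6 snaps.
  N6 sheds 105 kN to N26, N29, N3: 35 each.
    N26: 85+35 = 120 > 90
    N29: 120+35 = 155 > 150
    N3: 90+35 = 125 ≤ 140
Round 3 — N26, N29 snap.
  N26 sheds 120 kN: no online neighbours, lost.
  N29 sheds 155 kN: no online neighbours, lost.
No further breaks.

N3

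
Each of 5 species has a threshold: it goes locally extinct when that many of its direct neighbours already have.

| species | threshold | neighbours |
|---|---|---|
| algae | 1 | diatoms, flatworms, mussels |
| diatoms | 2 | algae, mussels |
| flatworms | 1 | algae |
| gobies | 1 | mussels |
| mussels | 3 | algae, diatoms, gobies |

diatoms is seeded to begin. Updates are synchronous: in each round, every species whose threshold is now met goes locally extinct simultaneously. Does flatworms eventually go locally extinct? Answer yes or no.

yes

Round 1 — diatoms goes locally extinct (initial).
Round 2 — checking thresholds:
  algae: 1 of 3 neighbours ≥ 1, goes locally extinct.
  mussels: 1 of 3 neighbours < 3, below threshold.
Round 3 — checking thresholds:
  flatworms: 1 of 1 neighbours ≥ 1, goes locally extinct.
  mussels: 2 of 3 neighbours < 3, below threshold.
Round 4 — no new extinctions; cascade stops.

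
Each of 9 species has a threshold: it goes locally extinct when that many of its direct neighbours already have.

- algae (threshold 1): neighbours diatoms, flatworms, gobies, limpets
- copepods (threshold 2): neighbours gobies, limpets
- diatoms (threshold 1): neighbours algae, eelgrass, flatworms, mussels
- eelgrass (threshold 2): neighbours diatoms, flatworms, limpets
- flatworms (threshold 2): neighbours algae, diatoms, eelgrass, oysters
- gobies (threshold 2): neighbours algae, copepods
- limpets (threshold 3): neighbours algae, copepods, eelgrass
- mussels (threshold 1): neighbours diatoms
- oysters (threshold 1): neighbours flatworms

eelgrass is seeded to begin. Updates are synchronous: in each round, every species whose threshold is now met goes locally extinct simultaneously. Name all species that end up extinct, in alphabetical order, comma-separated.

Round 1 — eelgrass goes locally extinct (initial).
Round 2 — checking thresholds:
  diatoms: 1 of 4 neighbours ≥ 1, goes locally extinct.
  flatworms: 1 of 4 neighbours < 2, holds.
  limpets: 1 of 3 neighbours < 3, holds.
Round 3 — checking thresholds:
  algae: 1 of 4 neighbours ≥ 1, goes locally extinct.
  flatworms: 2 of 4 neighbours ≥ 2, goes locally extinct.
  limpets: 1 of 3 neighbours < 3, holds.
  mussels: 1 of 1 neighbours ≥ 1, goes locally extinct.
Round 4 — checking thresholds:
  gobies: 1 of 2 neighbours < 2, holds.
  limpets: 2 of 3 neighbours < 3, holds.
  oysters: 1 of 1 neighbours ≥ 1, goes locally extinct.
Round 5 — no new extinctions; cascade stops.

algae, diatoms, eelgrass, flatworms, mussels, oysters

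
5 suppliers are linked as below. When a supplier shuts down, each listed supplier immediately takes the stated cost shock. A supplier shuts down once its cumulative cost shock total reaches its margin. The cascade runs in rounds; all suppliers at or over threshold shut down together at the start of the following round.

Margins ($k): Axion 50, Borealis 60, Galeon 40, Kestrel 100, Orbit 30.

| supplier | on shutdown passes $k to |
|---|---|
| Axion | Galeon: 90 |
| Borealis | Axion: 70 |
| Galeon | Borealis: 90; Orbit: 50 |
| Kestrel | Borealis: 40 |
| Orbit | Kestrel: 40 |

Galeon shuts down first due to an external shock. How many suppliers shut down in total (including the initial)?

4

Round 1 — Galeon shuts down (initial).
  Borealis: +90 → 90 ≥ 60
  Orbit: +50 → 50 ≥ 30
Round 2 — Borealis, Orbit shut down.
  Axion: +70 → 70 ≥ 50
  Kestrel: +40 → 40 < 100
Round 3 — Axion shuts down.
No further shutdowns.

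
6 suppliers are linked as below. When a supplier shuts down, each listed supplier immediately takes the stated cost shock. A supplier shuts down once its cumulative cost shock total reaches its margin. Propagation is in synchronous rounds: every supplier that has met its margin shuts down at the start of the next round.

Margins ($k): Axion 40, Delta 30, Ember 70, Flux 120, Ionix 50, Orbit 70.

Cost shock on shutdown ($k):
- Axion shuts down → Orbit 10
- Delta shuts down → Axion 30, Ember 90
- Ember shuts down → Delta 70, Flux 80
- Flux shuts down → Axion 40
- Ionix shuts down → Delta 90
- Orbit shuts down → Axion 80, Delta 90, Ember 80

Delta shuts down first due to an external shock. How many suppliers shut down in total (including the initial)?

Round 1 — Delta shuts down (initial).
  Axion: +30 → 30 < 40
  Ember: +90 → 90 ≥ 70
Round 2 — Ember shuts down.
  Flux: +80 → 80 < 120
No further shutdowns.

2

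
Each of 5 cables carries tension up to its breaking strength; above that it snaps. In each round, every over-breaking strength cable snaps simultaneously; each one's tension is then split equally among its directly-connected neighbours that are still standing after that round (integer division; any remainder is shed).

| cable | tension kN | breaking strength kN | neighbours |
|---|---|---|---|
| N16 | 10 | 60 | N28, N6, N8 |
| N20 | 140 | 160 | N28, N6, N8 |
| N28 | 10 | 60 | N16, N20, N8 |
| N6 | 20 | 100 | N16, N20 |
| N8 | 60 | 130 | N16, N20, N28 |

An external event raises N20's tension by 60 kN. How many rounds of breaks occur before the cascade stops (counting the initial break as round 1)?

5

Round 1 — N20 at 200 > 160. N20 snaps.
  N20 sheds 200 kN to N28, N6, N8: 66 each (2 lost).
    N28: 10+66 = 76 > 60
    N6: 20+66 = 86 ≤ 100
    N8: 60+66 = 126 ≤ 130
Round 2 — N28 snaps.
  N28 sheds 76 kN to N16, N8: 38 each.
    N16: 10+38 = 48 ≤ 60
    N8: 126+38 = 164 > 130
Round 3 — N8 snaps.
  N8 sheds 164 kN to N16: 164 each.
    N16: 48+164 = 212 > 60
Round 4 — N16 snaps.
  N16 sheds 212 kN to N6: 212 each.
    N6: 86+212 = 298 > 100
Round 5 — N6 snaps.
  N6 sheds 298 kN: no online neighbours, lost.
No further breaks.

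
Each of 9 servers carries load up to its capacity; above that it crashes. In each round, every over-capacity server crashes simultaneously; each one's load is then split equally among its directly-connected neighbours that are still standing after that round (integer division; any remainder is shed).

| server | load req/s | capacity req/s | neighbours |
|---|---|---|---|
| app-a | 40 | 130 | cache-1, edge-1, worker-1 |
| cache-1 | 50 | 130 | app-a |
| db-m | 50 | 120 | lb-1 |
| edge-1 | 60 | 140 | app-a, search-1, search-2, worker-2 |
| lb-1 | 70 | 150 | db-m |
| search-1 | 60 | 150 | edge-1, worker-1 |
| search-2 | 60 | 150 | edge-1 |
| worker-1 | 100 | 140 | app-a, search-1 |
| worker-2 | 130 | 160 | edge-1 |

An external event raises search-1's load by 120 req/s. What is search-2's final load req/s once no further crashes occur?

110

Round 1 — search-1 at 180 > 150. search-1 crashes.
  search-1 sheds 180 req/s to edge-1, worker-1: 90 each.
    edge-1: 60+90 = 150 > 140
    worker-1: 100+90 = 190 > 140
Round 2 — edge-1, worker-1 crash.
  edge-1 sheds 150 req/s to app-a, search-2, worker-2: 50 each.
    app-a: 40+50 = 90 ≤ 130
    search-2: 60+50 = 110 ≤ 150
    worker-2: 130+50 = 180 > 160
  worker-1 sheds 190 req/s to app-a: 190 each.
    app-a: 90+190 = 280 > 130
Round 3 — app-a, worker-2 crash.
  app-a sheds 280 req/s to cache-1: 280 each.
    cache-1: 50+280 = 330 > 130
  worker-2 sheds 180 req/s: no online neighbours, lost.
Round 4 — cache-1 crashes.
  cache-1 sheds 330 req/s: no online neighbours, lost.
No further crashes.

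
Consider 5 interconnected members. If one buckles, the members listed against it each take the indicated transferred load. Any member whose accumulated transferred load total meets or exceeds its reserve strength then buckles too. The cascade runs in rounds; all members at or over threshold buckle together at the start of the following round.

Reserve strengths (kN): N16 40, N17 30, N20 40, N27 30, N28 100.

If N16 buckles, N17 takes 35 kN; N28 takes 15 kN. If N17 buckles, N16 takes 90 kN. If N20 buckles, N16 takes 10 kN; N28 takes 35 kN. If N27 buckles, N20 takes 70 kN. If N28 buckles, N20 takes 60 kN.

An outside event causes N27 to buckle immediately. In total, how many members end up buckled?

2

Round 1 — N27 buckles (initial).
  N20: +70 → 70 ≥ 40
Round 2 — N20 buckles.
  N16: +10 → 10 < 40
  N28: +35 → 35 < 100
No further bucklings.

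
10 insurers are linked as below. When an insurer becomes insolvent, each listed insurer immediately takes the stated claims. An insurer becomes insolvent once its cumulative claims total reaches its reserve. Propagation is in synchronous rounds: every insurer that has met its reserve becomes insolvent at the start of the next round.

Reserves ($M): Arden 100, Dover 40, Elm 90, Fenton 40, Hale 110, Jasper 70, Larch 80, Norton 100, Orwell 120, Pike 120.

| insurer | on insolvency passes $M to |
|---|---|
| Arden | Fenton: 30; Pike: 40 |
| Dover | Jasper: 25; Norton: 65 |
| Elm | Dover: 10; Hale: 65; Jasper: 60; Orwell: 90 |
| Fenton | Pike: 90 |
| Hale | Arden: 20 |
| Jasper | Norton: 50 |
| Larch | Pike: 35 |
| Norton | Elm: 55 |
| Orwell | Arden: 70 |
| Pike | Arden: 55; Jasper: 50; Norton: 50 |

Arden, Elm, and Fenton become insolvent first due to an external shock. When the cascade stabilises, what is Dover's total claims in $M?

10

Round 1 — Arden, Elm, Fenton become insolvent (initial).
  Dover: +10 → 10 < 40
  Hale: +65 → 65 < 110
  Jasper: +60 → 60 < 70
  Orwell: +90 → 90 < 120
  Pike: +40+90 → 130 ≥ 120
Round 2 — Pike becomes insolvent.
  Jasper: +50 → 110 ≥ 70
  Norton: +50 → 50 < 100
Round 3 — Jasper becomes insolvent.
  Norton: +50 → 100 ≥ 100
Round 4 — Norton becomes insolvent.
No further insolvencies.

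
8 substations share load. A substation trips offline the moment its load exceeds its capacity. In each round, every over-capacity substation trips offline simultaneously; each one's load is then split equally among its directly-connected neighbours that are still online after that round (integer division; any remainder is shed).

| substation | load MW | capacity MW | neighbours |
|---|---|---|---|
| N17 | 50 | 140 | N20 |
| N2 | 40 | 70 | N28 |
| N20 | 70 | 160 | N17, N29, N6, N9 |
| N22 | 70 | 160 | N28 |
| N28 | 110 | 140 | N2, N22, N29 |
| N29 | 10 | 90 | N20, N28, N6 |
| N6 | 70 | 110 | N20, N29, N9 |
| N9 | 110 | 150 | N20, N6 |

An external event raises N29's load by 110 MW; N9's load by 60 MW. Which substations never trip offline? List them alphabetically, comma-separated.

N22

Round 1 — N29 at 120 > 90; N9 at 170 > 150. N29, N9 trip offline.
  N29 sheds 120 MW to N20, N28, N6: 40 each.
    N20: 70+40 = 110 ≤ 160
    N28: 110+40 = 150 > 140
    N6: 70+40 = 110 ≤ 110
  N9 sheds 170 MW to N20, N6: 85 each.
    N20: 110+85 = 195 > 160
    N6: 110+85 = 195 > 110
Round 2 — N20, N28, N6 trip offline.
  N20 sheds 195 MW to N17: 195 each.
    N17: 50+195 = 245 > 140
  N28 sheds 150 MW to N2, N22: 75 each.
    N2: 40+75 = 115 > 70
    N22: 70+75 = 145 ≤ 160
  N6 sheds 195 MW: no online neighbours, lost.
Round 3 — N17, N2 trip offline.
  N17 sheds 245 MW: no online neighbours, lost.
  N2 sheds 115 MW: no online neighbours, lost.
No further trips.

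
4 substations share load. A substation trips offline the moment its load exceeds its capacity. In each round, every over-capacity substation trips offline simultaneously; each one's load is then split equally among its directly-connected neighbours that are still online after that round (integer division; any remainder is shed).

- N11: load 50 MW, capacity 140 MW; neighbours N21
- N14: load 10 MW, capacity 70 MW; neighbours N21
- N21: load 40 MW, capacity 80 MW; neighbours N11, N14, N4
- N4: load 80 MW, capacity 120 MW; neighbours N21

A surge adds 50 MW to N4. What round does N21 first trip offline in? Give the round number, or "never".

2

Round 1 — N4 at 130 > 120. N4 trips offline.
  N4 sheds 130 MW to N21: 130 each.
    N21: 40+130 = 170 > 80
Round 2 — N21 trips offline.
  N21 sheds 170 MW to N11, N14: 85 each.
    N11: 50+85 = 135 ≤ 140
    N14: 10+85 = 95 > 70
Round 3 — N14 trips offline.
  N14 sheds 95 MW: no online neighbours, lost.
No further trips.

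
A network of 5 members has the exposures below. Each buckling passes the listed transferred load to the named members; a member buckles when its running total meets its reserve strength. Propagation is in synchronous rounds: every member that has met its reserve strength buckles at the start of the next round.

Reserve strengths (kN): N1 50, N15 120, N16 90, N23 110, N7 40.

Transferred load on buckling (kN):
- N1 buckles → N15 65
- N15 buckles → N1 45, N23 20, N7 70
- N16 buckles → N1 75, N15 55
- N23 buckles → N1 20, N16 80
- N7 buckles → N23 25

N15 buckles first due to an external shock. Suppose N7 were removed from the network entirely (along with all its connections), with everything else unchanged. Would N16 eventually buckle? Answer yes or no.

With N7 removed:
Round 1 — N15 buckles (initial).
  N1: +45 → 45 < 50
  N23: +20 → 20 < 110
No further bucklings.

no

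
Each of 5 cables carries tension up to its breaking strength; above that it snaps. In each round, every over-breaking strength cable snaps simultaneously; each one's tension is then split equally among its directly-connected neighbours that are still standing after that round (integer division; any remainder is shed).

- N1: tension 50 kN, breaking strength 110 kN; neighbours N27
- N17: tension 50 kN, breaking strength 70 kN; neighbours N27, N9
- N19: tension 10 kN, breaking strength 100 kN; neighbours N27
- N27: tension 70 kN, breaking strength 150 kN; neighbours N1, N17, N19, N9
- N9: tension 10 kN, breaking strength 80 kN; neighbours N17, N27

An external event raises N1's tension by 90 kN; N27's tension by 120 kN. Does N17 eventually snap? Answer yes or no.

Round 1 — N1 at 140 > 110; N27 at 190 > 150. N1, N27 snap.
  N1 sheds 140 kN: no online neighbours, lost.
  N27 sheds 190 kN to N17, N19, N9: 63 each (1 lost).
    N17: 50+63 = 113 > 70
    N19: 10+63 = 73 ≤ 100
    N9: 10+63 = 73 ≤ 80
Round 2 — N17 snaps.
  N17 sheds 113 kN to N9: 113 each.
    N9: 73+113 = 186 > 80
Round 3 — N9 snaps.
  N9 sheds 186 kN: no online neighbours, lost.
No further breaks.

yes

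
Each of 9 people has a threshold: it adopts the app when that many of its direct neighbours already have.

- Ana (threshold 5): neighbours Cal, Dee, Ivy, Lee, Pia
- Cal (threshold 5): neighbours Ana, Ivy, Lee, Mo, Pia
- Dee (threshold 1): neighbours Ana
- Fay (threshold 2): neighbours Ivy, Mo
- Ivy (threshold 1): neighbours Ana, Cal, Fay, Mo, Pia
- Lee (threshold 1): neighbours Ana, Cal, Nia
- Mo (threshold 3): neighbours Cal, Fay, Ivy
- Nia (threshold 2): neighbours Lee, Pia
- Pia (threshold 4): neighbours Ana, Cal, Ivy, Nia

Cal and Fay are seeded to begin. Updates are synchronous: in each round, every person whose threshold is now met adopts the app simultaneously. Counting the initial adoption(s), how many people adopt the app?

5

Round 1 — Cal, Fay adopt the app (initial).
Round 2 — checking thresholds:
  Ana: 1 of 5 neighbours < 5, below threshold.
  Ivy: 2 of 5 neighbours ≥ 1, adopts the app.
  Lee: 1 of 3 neighbours ≥ 1, adopts the app.
  Mo: 2 of 3 neighbours < 3, below threshold.
  Pia: 1 of 4 neighbours < 4, below threshold.
Round 3 — checking thresholds:
  Ana: 3 of 5 neighbours < 5, below threshold.
  Mo: 3 of 3 neighbours ≥ 3, adopts the app.
  Nia: 1 of 2 neighbours < 2, below threshold.
  Pia: 2 of 4 neighbours < 4, below threshold.
Round 4 — no new adoptions; cascade stops.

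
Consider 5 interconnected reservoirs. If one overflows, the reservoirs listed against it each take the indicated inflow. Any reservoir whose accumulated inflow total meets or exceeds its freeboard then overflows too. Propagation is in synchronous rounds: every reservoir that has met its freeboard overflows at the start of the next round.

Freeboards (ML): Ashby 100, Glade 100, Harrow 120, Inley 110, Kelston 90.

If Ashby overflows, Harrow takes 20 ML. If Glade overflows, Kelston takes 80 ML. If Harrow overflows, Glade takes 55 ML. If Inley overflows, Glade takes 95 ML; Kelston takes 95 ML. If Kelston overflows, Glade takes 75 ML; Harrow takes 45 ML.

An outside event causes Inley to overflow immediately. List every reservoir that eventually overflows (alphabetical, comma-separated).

Glade, Inley, Kelston

Round 1 — Inley overflows (initial).
  Glade: +95 → 95 < 100
  Kelston: +95 → 95 ≥ 90
Round 2 — Kelston overflows.
  Glade: +75 → 170 ≥ 100
  Harrow: +45 → 45 < 120
Round 3 — Glade overflows.
No further overflows.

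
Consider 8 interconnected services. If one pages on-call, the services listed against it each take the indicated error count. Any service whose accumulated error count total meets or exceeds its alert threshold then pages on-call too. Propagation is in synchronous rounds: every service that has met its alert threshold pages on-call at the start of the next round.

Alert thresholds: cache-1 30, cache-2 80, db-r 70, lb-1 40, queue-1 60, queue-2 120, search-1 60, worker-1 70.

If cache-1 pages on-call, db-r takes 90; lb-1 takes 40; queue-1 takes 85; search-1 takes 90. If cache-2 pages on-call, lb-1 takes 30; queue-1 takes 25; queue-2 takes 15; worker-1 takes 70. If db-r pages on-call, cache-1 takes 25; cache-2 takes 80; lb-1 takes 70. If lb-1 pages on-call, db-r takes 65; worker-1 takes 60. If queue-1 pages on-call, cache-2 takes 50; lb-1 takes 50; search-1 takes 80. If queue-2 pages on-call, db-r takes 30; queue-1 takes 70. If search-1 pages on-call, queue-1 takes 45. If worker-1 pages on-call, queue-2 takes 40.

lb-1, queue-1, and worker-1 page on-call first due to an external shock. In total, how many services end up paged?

Round 1 — lb-1, queue-1, worker-1 page on-call (initial).
  cache-2: +50 → 50 < 80
  db-r: +65 → 65 < 70
  queue-2: +40 → 40 < 120
  search-1: +80 → 80 ≥ 60
Round 2 — search-1 pages on-call.
No further pages.

4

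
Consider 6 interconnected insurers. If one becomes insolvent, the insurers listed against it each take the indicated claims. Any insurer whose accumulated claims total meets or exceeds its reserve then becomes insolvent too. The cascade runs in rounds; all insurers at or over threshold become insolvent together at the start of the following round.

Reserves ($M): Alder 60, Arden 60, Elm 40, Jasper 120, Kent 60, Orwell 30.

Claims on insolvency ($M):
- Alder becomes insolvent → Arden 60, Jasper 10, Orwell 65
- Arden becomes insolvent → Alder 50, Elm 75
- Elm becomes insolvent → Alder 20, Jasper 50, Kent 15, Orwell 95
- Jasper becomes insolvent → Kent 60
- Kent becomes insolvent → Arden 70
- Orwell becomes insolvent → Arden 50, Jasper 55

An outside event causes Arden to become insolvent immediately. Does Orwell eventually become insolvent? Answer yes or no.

yes

Round 1 — Arden becomes insolvent (initial).
  Alder: +50 → 50 < 60
  Elm: +75 → 75 ≥ 40
Round 2 — Elm becomes insolvent.
  Alder: +20 → 70 ≥ 60
  Jasper: +50 → 50 < 120
  Kent: +15 → 15 < 60
  Orwell: +95 → 95 ≥ 30
Round 3 — Alder, Orwell become insolvent.
  Jasper: +10+55 → 115 < 120
No further insolvencies.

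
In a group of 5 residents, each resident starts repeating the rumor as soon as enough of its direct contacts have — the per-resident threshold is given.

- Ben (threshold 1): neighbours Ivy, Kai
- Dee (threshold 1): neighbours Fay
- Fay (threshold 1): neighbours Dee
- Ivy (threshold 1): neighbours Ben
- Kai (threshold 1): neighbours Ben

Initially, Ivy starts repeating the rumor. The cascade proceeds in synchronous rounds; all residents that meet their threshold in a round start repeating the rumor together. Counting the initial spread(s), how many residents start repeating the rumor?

Round 1 — Ivy starts repeating the rumor (initial).
Round 2 — checking thresholds:
  Ben: 1 of 2 neighbours ≥ 1, starts repeating the rumor.
Round 3 — checking thresholds:
  Kai: 1 of 1 neighbours ≥ 1, starts repeating the rumor.
Round 4 — no new spreads; cascade stops.

3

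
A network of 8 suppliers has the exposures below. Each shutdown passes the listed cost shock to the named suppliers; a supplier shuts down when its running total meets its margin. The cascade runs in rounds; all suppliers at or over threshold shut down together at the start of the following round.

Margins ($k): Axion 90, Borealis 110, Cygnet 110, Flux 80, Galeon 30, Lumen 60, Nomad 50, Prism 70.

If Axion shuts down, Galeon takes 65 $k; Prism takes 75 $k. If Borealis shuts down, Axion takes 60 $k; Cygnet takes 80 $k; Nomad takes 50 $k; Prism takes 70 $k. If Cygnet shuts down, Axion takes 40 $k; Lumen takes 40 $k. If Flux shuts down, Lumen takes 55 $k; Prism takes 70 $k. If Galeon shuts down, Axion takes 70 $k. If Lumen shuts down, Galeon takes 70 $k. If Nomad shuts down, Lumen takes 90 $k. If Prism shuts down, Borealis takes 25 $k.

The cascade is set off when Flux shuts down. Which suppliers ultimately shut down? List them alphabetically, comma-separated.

Round 1 — Flux shuts down (initial).
  Lumen: +55 → 55 < 60
  Prism: +70 → 70 ≥ 70
Round 2 — Prism shuts down.
  Borealis: +25 → 25 < 110
No further shutdowns.

Flux, Prism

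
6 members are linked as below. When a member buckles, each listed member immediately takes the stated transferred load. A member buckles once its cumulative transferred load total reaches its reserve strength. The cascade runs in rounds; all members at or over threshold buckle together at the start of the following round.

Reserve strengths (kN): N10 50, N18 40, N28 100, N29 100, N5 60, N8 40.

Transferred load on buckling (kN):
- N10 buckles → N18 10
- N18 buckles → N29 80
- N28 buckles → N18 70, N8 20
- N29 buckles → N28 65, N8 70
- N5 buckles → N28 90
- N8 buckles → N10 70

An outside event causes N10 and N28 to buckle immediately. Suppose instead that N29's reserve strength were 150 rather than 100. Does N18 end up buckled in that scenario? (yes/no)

With N29's reserve strength at 150:
Round 1 — N10, N28 buckle (initial).
  N18: +10+70 → 80 ≥ 40
  N8: +20 → 20 < 40
Round 2 — N18 buckles.
  N29: +80 → 80 < 150
No further bucklings.

yes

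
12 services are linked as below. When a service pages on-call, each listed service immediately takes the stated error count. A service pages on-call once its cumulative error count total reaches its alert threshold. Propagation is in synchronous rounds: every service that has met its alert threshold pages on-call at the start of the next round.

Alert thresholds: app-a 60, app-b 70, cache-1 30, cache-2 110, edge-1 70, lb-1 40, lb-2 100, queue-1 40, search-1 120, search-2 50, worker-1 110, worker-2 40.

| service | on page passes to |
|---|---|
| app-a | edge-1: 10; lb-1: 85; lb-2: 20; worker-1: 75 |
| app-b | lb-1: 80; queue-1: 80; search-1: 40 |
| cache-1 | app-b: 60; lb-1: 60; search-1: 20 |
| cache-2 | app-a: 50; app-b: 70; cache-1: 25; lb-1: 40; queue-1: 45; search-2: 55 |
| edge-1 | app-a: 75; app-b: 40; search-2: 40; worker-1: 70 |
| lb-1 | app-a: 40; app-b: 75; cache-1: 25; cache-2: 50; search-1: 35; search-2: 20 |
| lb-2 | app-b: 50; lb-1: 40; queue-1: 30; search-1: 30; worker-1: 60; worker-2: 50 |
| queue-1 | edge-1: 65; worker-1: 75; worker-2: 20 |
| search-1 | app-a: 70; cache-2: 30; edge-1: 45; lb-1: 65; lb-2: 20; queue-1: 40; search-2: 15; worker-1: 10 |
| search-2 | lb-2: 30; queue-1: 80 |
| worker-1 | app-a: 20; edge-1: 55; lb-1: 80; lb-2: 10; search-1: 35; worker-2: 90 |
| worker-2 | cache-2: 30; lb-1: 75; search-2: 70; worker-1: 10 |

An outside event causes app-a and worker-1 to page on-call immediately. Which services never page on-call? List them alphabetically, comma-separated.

cache-1, cache-2, lb-2, search-1

Round 1 — app-a, worker-1 page on-call (initial).
  edge-1: +10+55 → 65 < 70
  lb-1: +85+80 → 165 ≥ 40
  lb-2: +20+10 → 30 < 100
  search-1: +35 → 35 < 120
  worker-2: +90 → 90 ≥ 40
Round 2 — lb-1, worker-2 page on-call.
  app-b: +75 → 75 ≥ 70
  cache-1: +25 → 25 < 30
  cache-2: +50+30 → 80 < 110
  search-1: +35 → 70 < 120
  search-2: +20+70 → 90 ≥ 50
Round 3 — app-b, search-2 page on-call.
  lb-2: +30 → 60 < 100
  queue-1: +80+80 → 160 ≥ 40
  search-1: +40 → 110 < 120
Round 4 — queue-1 pages on-call.
  edge-1: +65 → 130 ≥ 70
Round 5 — edge-1 pages on-call.
No further pages.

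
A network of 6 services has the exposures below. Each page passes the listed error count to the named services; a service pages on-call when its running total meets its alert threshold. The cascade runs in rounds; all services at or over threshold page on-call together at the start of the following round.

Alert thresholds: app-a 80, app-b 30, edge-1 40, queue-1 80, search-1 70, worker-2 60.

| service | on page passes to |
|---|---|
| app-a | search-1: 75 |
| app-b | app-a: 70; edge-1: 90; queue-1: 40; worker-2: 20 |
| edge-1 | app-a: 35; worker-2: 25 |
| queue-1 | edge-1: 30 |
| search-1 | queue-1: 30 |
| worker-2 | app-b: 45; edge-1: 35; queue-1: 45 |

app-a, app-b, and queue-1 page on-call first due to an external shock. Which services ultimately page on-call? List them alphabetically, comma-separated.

app-a, app-b, edge-1, queue-1, search-1

Round 1 — app-a, app-b, queue-1 page on-call (initial).
  edge-1: +90+30 → 120 ≥ 40
  search-1: +75 → 75 ≥ 70
  worker-2: +20 → 20 < 60
Round 2 — edge-1, search-1 page on-call.
  worker-2: +25 → 45 < 60
No further pages.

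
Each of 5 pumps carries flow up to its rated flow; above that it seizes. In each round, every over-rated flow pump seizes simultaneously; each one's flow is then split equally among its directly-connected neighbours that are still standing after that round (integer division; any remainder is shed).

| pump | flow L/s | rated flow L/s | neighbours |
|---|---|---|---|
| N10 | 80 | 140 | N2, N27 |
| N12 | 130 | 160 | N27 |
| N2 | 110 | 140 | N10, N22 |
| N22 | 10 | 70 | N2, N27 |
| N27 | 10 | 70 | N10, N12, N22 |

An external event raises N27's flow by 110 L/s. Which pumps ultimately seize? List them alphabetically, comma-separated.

N12, N27

Round 1 — N27 at 120 > 70. N27 seizes.
  N27 sheds 120 L/s to N10, N12, N22: 40 each.
    N10: 80+40 = 120 ≤ 140
    N12: 130+40 = 170 > 160
    N22: 10+40 = 50 ≤ 70
Round 2 — N12 seizes.
  N12 sheds 170 L/s: no online neighbours, lost.
No further seizures.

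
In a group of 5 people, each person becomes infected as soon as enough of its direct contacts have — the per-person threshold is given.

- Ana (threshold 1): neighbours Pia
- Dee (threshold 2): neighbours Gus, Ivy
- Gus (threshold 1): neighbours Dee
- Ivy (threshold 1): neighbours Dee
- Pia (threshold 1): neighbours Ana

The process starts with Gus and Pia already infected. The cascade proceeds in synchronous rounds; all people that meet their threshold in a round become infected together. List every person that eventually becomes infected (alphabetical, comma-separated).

Ana, Gus, Pia

Round 1 — Gus, Pia become infected (initial).
Round 2 — checking thresholds:
  Ana: 1 of 1 neighbours ≥ 1, becomes infected.
  Dee: 1 of 2 neighbours < 2, not yet.
Round 3 — no new infections; cascade stops.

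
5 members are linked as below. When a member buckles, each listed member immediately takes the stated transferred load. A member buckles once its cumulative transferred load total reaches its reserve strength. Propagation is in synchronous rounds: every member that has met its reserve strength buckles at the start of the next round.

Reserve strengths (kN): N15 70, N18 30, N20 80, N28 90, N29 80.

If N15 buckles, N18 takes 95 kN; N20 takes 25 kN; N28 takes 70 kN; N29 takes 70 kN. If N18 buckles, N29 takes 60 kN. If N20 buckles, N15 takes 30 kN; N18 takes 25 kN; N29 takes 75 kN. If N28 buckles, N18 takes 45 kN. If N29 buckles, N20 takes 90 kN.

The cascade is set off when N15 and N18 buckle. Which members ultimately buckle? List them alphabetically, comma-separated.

N15, N18, N20, N29

Round 1 — N15, N18 buckle (initial).
  N20: +25 → 25 < 80
  N28: +70 → 70 < 90
  N29: +70+60 → 130 ≥ 80
Round 2 — N29 buckles.
  N20: +90 → 115 ≥ 80
Round 3 — N20 buckles.
No further bucklings.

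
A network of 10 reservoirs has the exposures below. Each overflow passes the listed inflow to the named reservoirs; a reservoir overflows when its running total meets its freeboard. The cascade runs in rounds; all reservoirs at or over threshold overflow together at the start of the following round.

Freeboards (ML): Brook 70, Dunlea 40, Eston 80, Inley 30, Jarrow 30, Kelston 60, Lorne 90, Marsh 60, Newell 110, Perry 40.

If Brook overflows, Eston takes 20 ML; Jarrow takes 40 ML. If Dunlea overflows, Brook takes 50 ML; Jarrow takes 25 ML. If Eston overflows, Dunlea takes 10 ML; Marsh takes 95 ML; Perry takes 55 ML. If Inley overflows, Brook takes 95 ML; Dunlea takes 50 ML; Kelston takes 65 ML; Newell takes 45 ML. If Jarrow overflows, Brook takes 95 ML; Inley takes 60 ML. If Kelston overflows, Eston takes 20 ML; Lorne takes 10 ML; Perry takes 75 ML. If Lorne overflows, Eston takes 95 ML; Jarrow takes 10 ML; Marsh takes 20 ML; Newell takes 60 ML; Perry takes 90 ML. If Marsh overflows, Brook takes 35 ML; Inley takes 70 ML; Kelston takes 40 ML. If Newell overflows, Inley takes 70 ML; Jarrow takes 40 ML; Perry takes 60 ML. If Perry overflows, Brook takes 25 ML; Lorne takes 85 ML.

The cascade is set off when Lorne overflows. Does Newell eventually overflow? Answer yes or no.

Round 1 — Lorne overflows (initial).
  Eston: +95 → 95 ≥ 80
  Jarrow: +10 → 10 < 30
  Marsh: +20 → 20 < 60
  Newell: +60 → 60 < 110
  Perry: +90 → 90 ≥ 40
Round 2 — Eston, Perry overflow.
  Brook: +25 → 25 < 70
  Dunlea: +10 → 10 < 40
  Marsh: +95 → 115 ≥ 60
Round 3 — Marsh overflows.
  Brook: +35 → 60 < 70
  Inley: +70 → 70 ≥ 30
  Kelston: +40 → 40 < 60
Round 4 — Inley overflows.
  Brook: +95 → 155 ≥ 70
  Dunlea: +50 → 60 ≥ 40
  Kelston: +65 → 105 ≥ 60
  Newell: +45 → 105 < 110
Round 5 — Brook, Dunlea, Kelston overflow.
  Jarrow: +40+25 → 75 ≥ 30
Round 6 — Jarrow overflows.
No further overflows.

no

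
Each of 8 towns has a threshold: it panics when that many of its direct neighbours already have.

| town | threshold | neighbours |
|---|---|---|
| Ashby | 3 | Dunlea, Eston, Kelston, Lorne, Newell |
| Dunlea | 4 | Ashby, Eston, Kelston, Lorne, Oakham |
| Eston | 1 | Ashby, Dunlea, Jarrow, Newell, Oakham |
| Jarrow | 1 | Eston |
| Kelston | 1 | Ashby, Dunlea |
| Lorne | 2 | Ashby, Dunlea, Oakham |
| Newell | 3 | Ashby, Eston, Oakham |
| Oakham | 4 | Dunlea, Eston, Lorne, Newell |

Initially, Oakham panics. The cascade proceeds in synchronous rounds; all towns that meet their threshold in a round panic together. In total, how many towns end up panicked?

Round 1 — Oakham panics (initial).
Round 2 — checking thresholds:
  Dunlea: 1 of 5 neighbours < 4, holds.
  Eston: 1 of 5 neighbours ≥ 1, panics.
  Lorne: 1 of 3 neighbours < 2, holds.
  Newell: 1 of 3 neighbours < 3, holds.
Round 3 — checking thresholds:
  Ashby: 1 of 5 neighbours < 3, holds.
  Dunlea: 2 of 5 neighbours < 4, holds.
  Jarrow: 1 of 1 neighbours ≥ 1, panics.
  Lorne: 1 of 3 neighbours < 2, holds.
  Newell: 2 of 3 neighbours < 3, holds.
Round 4 — no new panics; cascade stops.

3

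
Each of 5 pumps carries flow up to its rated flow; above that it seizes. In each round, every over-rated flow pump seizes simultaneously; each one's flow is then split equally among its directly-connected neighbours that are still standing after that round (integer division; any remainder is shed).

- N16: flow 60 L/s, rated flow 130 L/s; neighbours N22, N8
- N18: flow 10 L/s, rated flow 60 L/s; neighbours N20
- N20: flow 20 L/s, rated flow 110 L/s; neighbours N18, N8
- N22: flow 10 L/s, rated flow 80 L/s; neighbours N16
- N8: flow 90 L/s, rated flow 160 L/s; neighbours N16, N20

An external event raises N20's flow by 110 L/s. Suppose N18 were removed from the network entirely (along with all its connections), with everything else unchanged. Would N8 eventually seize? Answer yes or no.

With N18 removed:
Round 1 — N20 at 130 > 110. N20 seizes.
  N20 sheds 130 L/s to N8: 130 each.
    N8: 90+130 = 220 > 160
Round 2 — N8 seizes.
  N8 sheds 220 L/s to N16: 220 each.
    N16: 60+220 = 280 > 130
Round 3 — N16 seizes.
  N16 sheds 280 L/s to N22: 280 each.
    N22: 10+280 = 290 > 80
Round 4 — N22 seizes.
  N22 sheds 290 L/s: no online neighbours, lost.
No further seizures.

yes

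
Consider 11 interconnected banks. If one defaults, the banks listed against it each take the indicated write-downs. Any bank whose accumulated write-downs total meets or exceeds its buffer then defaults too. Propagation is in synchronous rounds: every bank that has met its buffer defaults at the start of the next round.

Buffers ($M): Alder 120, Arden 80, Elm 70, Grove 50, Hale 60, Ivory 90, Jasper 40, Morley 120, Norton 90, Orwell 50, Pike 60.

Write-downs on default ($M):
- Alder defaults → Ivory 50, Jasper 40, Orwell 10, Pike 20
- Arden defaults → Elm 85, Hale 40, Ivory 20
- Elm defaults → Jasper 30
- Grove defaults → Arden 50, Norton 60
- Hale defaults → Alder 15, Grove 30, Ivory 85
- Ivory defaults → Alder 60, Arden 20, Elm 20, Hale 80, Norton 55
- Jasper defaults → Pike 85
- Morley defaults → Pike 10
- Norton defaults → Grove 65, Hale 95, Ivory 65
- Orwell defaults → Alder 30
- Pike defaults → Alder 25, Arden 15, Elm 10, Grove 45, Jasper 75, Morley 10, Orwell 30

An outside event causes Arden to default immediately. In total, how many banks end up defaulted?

Round 1 — Arden defaults (initial).
  Elm: +85 → 85 ≥ 70
  Hale: +40 → 40 < 60
  Ivory: +20 → 20 < 90
Round 2 — Elm defaults.
  Jasper: +30 → 30 < 40
No further defaults.

2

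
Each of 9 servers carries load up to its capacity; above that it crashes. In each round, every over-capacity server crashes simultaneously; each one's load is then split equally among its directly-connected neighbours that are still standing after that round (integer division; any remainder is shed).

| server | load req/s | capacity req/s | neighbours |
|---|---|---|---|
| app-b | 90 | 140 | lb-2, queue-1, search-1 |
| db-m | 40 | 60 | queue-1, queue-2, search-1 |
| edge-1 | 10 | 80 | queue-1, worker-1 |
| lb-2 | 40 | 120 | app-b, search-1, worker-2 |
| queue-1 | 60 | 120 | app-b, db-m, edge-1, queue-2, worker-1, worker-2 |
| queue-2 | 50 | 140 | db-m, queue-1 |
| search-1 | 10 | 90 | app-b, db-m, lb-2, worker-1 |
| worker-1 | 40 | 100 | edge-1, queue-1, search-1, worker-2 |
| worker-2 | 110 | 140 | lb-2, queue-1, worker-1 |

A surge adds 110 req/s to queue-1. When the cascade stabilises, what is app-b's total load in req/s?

Round 1 — queue-1 at 170 > 120. queue-1 crashes.
  queue-1 sheds 170 req/s to app-b, db-m, edge-1, queue-2, worker-1, worker-2: 28 each (2 lost).
    app-b: 90+28 = 118 ≤ 140
    db-m: 40+28 = 68 > 60
    edge-1: 10+28 = 38 ≤ 80
    queue-2: 50+28 = 78 ≤ 140
    worker-1: 40+28 = 68 ≤ 100
    worker-2: 110+28 = 138 ≤ 140
Round 2 — db-m crashes.
  db-m sheds 68 req/s to queue-2, search-1: 34 each.
    queue-2: 78+34 = 112 ≤ 140
    search-1: 10+34 = 44 ≤ 90
No further crashes.

118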